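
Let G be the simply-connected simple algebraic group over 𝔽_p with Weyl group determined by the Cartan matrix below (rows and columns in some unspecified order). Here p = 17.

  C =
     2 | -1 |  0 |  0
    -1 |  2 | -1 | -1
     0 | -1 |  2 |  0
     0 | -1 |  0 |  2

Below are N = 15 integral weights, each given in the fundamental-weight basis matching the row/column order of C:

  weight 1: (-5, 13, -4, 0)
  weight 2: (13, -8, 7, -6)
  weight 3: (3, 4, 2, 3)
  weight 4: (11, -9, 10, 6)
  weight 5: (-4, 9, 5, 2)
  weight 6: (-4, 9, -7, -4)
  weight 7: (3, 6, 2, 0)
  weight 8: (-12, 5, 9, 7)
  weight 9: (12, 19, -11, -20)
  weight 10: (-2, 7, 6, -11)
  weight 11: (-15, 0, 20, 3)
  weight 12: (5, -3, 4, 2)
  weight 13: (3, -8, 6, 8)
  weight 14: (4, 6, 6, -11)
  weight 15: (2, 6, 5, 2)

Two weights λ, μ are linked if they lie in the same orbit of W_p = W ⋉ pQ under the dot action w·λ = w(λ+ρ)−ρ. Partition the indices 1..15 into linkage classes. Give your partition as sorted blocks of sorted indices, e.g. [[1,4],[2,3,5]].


C ↔ D_4 under row/col permutation; |W(D_4)| = 192.

Ā_17 reps of the 15 weights (D_4, coords as presented):

  λ_1+ρ ↦ (4, 2, 3, 1);  λ_2+ρ ↦ (2, 1, 4, 7);  λ_3+ρ ↦ (4, 1, 3, 4);  λ_4+ρ ↦ (4, 2, 3, 1);  λ_5+ρ ↦ (1, 2, 4, 1);  λ_6+ρ ↦ (1, 2, 4, 1);  λ_7+ρ ↦ (4, 2, 3, 1);  λ_8+ρ ↦ (4, 2, 3, 1);  λ_9+ρ ↦ (1, 2, 4, 1);  λ_10+ρ ↦ (2, 1, 4, 7);  λ_11+ρ ↦ (4, 1, 3, 4);  λ_12+ρ ↦ (4, 2, 3, 1);  λ_13+ρ ↦ (3, 4, 0, 2);  λ_14+ρ ↦ (2, 1, 4, 7);  λ_15+ρ ↦ (1, 2, 4, 1)

The 15 indices split into 5 linkage classes (same alcove rep ⇔ same W_17-dot-orbit):

[[1, 4, 7, 8, 12], [2, 10, 14], [3, 11], [5, 6, 9, 15], [13]]


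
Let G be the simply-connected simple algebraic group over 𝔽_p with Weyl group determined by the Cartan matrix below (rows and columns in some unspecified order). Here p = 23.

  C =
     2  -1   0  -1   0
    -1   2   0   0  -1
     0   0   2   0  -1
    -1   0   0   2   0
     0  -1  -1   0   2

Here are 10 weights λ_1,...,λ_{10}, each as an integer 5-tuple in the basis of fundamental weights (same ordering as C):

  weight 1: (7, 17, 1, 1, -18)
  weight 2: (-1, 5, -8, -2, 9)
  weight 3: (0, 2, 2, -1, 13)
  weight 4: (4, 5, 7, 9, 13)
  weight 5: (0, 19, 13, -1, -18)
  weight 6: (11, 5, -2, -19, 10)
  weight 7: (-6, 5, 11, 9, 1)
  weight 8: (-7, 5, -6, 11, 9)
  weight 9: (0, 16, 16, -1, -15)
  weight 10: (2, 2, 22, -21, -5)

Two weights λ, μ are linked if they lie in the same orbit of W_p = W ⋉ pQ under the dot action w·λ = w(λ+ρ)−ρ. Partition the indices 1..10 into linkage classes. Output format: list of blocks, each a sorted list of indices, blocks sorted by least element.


Type A_5, rank 5, |W|=720; reorder rows/cols to standard.

Each λ_j+ρ reduced to Ā_23; 5-tuples below use C's row order:

  [1] (5, 1, 10, 3, 2);  [2] (1, 5, 7, 0, 3);  [3] (1, 3, 3, 0, 14);  [4] (5, 1, 10, 3, 2);  [5] (1, 3, 3, 0, 14);  [6] (6, 0, 5, 6, 5);  [7] (5, 1, 10, 3, 2);  [8] (6, 0, 5, 6, 5);  [9] (1, 3, 3, 0, 14);  [10] (1, 3, 3, 0, 14)

Grouping the 10 weights by Ā_23-representative: 4 linkage classes.

[[1, 4, 7], [2], [3, 5, 9, 10], [6, 8]]


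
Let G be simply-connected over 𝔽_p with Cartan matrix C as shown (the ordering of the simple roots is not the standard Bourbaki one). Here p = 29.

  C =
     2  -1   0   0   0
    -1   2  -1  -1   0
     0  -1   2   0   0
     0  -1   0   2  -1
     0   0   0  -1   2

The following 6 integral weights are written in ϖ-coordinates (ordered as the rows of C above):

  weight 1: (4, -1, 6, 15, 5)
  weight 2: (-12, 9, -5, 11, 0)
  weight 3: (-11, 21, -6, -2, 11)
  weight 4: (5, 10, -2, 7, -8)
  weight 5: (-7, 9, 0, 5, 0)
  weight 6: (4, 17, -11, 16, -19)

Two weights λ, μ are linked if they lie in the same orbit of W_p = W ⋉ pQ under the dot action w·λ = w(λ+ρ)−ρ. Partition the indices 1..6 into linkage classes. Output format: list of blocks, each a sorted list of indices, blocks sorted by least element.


D_5 Cartan matrix, 5 simple roots permuted; ρ=(1,1,1,1,1).

Ā_29 reps of the 6 weights (D_5, coords as presented):

  λ_1 → (0, 5, 2, 0, 1)
  λ_2 → (6, 4, 1, 6, 1)
  λ_3 → (6, 4, 1, 6, 1)
  λ_4 → (6, 4, 1, 6, 1)
  λ_5 → (6, 4, 1, 6, 1)
  λ_6 → (6, 4, 1, 6, 1)

2 distinct reps among the 6 weights ⇒ 2 W_29-linkage classes:

[[1], [2, 3, 4, 5, 6]]


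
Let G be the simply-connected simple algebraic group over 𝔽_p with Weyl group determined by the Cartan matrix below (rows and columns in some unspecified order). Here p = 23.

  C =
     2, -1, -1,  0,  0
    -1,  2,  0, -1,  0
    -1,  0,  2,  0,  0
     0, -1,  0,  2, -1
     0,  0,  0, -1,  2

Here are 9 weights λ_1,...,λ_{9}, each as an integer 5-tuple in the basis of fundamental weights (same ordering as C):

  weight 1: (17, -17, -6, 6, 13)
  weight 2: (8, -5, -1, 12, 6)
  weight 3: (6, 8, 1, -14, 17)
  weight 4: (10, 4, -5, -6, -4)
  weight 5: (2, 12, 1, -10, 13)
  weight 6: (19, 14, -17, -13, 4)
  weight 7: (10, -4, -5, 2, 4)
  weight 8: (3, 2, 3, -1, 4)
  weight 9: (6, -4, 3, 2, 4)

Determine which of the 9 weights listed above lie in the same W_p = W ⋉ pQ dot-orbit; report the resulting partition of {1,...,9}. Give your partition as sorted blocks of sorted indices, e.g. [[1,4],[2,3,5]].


Dynkin diagram of C (from the 8 off-diagonal −1 entries): A_5.

Each λ_j+ρ reduced to Ā_23; 5-tuples below use C's row order:

  λ_1+ρ ↦ (3, 4, 2, 9, 5);  λ_2+ρ ↦ (3, 4, 2, 9, 5);  λ_3+ρ ↦ (3, 4, 2, 9, 5);  λ_4+ρ ↦ (4, 3, 4, 0, 5);  λ_5+ρ ↦ (3, 4, 2, 9, 5);  λ_6+ρ ↦ (4, 3, 4, 0, 5);  λ_7+ρ ↦ (4, 3, 4, 0, 5);  λ_8+ρ ↦ (4, 3, 4, 0, 5);  λ_9+ρ ↦ (4, 3, 4, 0, 5)

The 9 indices split into 2 linkage classes (same alcove rep ⇔ same W_23-dot-orbit):

[[1, 2, 3, 5], [4, 6, 7, 8, 9]]


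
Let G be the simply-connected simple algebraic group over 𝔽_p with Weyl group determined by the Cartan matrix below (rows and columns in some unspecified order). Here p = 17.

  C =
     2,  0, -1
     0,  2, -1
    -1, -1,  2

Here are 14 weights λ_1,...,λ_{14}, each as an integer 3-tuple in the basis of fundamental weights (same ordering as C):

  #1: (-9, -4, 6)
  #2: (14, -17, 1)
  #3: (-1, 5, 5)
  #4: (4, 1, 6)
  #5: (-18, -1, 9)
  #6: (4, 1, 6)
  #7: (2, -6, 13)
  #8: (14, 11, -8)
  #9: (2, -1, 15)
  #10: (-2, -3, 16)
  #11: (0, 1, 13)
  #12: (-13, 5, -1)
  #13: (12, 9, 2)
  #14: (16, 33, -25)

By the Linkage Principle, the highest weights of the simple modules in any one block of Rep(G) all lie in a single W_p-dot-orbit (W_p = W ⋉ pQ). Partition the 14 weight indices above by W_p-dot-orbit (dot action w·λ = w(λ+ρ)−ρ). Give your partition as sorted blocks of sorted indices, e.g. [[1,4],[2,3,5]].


Type A_3, rank 3, |W|=24; reorder rows/cols to standard.

Folding the 14 weights λ_j+ρ into Ā_17 (reps in the given 3-coord order):

  [1] (4, 1, 3)
  [2] (1, 2, 14)
  [3] (0, 6, 6)
  [4] (5, 2, 7)
  [5] (10, 7, 0)
  [6] (5, 2, 7)
  [7] (3, 5, 9)
  [8] (5, 2, 7)
  [9] (1, 2, 14)
  [10] (1, 2, 14)
  [11] (1, 2, 14)
  [12] (0, 6, 6)
  [13] (4, 1, 3)
  [14] (10, 7, 0)

Linkage partition of the 14 weights (6 classes, p=17):

[[1, 13], [2, 9, 10, 11], [3, 12], [4, 6, 8], [5, 14], [7]]


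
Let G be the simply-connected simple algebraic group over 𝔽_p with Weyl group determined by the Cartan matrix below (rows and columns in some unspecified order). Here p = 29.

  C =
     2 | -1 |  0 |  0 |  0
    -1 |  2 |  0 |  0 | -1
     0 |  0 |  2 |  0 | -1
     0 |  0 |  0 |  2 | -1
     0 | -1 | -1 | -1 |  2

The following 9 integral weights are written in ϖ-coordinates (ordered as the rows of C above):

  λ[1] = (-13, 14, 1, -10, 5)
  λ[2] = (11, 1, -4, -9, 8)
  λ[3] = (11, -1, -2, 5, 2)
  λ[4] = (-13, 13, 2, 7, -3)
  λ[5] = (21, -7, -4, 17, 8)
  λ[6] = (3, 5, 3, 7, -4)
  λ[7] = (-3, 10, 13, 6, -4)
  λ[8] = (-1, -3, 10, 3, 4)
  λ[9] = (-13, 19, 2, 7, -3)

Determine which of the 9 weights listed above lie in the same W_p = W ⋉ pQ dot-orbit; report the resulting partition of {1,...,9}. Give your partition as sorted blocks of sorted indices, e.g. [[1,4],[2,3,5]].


D_5 Cartan matrix, 5 simple roots permuted; ρ=(1,1,1,1,1).

Each λ_j+ρ reduced to Ā_29; 5-tuples below use C's row order:

  λ_1+ρ ↦ (12, 0, 1, 6, 2) · λ_2+ρ ↦ (12, 0, 1, 6, 2) · λ_3+ρ ↦ (12, 0, 1, 6, 2) · λ_4+ρ ↦ (12, 0, 1, 6, 2) · λ_5+ρ ↦ (2, 0, 11, 4, 3) · λ_6+ρ ↦ (4, 3, 1, 5, 3) · λ_7+ρ ↦ (2, 0, 11, 4, 3) · λ_8+ρ ↦ (2, 0, 11, 4, 3) · λ_9+ρ ↦ (12, 0, 1, 6, 2)

3 distinct reps among the 9 weights ⇒ 3 W_29-linkage classes:

[[1, 2, 3, 4, 9], [5, 7, 8], [6]]


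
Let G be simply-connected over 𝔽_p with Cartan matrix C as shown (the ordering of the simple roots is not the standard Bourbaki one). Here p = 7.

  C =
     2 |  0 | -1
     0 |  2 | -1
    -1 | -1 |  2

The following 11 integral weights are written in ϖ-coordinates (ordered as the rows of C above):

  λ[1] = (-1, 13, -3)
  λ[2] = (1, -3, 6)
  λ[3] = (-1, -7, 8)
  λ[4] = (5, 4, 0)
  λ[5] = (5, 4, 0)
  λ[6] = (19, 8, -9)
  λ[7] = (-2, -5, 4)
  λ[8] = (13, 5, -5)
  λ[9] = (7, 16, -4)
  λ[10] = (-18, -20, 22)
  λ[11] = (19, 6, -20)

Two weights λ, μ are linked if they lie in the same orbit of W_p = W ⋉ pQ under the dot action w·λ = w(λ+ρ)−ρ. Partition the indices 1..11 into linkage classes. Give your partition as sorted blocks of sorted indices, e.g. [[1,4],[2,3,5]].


Cartan matrix: type A_3 (|W|=24); un-permuting the 3 rows.

Ā_7 reps of the 11 weights (A_3, coords as presented):

  λ_1 → (0, 0, 5);  λ_2 → (0, 0, 5);  λ_3 → (2, 4, 1);  λ_4 → (1, 0, 1);  λ_5 → (1, 0, 1);  λ_6 → (1, 0, 1);  λ_7 → (1, 4, 0);  λ_8 → (2, 4, 1);  λ_9 → (1, 4, 0);  λ_10 → (1, 3, 1);  λ_11 → (1, 0, 1)

5 distinct reps among the 11 weights ⇒ 5 W_7-linkage classes:

[[1, 2], [3, 8], [4, 5, 6, 11], [7, 9], [10]]


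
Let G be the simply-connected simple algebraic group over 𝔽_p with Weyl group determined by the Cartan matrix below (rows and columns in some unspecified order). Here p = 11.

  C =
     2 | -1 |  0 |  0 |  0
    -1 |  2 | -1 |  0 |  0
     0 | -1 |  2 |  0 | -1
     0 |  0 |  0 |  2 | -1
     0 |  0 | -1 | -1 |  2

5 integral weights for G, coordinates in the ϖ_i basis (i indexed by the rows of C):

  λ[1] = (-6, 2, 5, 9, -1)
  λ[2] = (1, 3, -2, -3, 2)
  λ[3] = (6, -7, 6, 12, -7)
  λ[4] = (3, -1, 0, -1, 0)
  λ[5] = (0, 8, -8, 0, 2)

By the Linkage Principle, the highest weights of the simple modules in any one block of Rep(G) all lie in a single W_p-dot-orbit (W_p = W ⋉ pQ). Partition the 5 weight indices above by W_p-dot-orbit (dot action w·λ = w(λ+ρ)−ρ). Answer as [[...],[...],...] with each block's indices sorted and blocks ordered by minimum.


A_5 Cartan matrix, 5 simple roots permuted; ρ=(1,1,1,1,1).

W_11-reps of the 5 weights in Ā_11 (same 5-coord order as C):

  λ_1 → (2, 3, 1, 2, 0)
  λ_2 → (2, 3, 1, 2, 0)
  λ_3 → (1, 2, 3, 3, 1)
  λ_4 → (4, 0, 1, 0, 1)
  λ_5 → (1, 2, 3, 3, 1)

Partition of {1..5} into 3 W_11-dot-orbits:

[[1, 2], [3, 5], [4]]


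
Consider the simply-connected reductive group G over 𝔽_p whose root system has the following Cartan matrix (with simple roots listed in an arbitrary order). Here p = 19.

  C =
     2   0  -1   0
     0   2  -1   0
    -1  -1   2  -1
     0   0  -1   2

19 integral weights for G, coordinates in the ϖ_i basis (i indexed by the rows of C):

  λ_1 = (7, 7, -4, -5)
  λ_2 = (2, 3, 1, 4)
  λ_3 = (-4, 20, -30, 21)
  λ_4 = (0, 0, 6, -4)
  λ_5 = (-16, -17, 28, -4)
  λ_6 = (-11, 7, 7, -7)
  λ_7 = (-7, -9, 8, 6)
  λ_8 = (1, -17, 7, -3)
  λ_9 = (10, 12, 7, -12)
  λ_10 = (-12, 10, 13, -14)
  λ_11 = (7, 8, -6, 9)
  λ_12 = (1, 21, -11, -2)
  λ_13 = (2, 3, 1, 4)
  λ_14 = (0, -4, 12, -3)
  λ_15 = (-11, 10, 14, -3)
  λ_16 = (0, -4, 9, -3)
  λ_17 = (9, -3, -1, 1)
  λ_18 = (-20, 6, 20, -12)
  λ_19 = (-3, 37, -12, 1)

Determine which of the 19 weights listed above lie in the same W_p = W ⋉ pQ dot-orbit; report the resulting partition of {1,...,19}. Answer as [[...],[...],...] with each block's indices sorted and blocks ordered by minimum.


Type D_4, rank 4, |W|=192; reorder rows/cols to standard.

Each λ_j+ρ reduced to Ā_19; 4-tuples below use C's row order:

  1: (1, 1, 4, 3) · 2: (3, 4, 2, 5) · 3: (1, 3, 5, 2) · 4: (1, 1, 4, 3) · 5: (3, 4, 2, 5) · 6: (2, 0, 6, 2) · 7: (1, 3, 5, 2) · 8: (2, 0, 6, 2) · 9: (2, 0, 6, 2) · 10: (1, 1, 4, 3) · 11: (3, 4, 2, 5) · 12: (1, 3, 5, 2) · 13: (3, 4, 2, 5) · 14: (1, 3, 5, 2) · 15: (3, 4, 2, 5) · 16: (1, 3, 5, 2) · 17: (8, 0, 2, 0) · 18: (8, 0, 2, 0) · 19: (2, 0, 6, 2)

Partition of {1..19} into 5 W_19-dot-orbits:

[[1, 4, 10], [2, 5, 11, 13, 15], [3, 7, 12, 14, 16], [6, 8, 9, 19], [17, 18]]


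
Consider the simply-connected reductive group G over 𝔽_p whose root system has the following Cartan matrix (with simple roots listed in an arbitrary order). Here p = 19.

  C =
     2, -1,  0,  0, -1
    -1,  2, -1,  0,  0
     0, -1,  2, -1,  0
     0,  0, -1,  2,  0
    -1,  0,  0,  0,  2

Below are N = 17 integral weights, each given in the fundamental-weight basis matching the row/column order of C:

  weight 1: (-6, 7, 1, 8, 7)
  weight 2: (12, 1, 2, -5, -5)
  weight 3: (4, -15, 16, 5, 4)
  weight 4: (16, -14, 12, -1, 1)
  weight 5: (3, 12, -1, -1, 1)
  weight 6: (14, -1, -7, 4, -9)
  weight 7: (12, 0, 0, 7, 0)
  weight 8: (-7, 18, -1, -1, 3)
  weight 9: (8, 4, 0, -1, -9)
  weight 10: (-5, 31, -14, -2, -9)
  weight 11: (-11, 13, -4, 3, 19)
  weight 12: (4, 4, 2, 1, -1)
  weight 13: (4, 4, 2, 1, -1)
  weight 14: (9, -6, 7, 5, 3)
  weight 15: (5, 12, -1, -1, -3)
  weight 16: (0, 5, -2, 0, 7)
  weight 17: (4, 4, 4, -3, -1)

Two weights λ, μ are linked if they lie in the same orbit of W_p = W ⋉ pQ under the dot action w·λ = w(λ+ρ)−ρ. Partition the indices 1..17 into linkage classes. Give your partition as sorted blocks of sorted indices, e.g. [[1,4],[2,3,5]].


Type A_5, rank 5, |W|=720; reorder rows/cols to standard.

Each λ_j+ρ reduced to Ā_19; 5-tuples below use C's row order:

  1: (5, 3, 2, 6, 0);  2: (9, 1, 1, 3, 4);  3: (5, 5, 3, 2, 0);  4: (4, 13, 0, 0, 2);  5: (4, 13, 0, 0, 2);  6: (1, 5, 1, 0, 8);  7: (9, 1, 1, 3, 4);  8: (4, 13, 0, 0, 2);  9: (1, 5, 1, 0, 8);  10: (1, 5, 1, 0, 8);  11: (9, 1, 1, 3, 4);  12: (5, 5, 3, 2, 0);  13: (5, 5, 3, 2, 0);  14: (5, 5, 3, 2, 0);  15: (4, 13, 0, 0, 2);  16: (1, 5, 1, 0, 8);  17: (5, 5, 3, 2, 0)

5 distinct reps among the 17 weights ⇒ 5 W_19-linkage classes:

[[1], [2, 7, 11], [3, 12, 13, 14, 17], [4, 5, 8, 15], [6, 9, 10, 16]]


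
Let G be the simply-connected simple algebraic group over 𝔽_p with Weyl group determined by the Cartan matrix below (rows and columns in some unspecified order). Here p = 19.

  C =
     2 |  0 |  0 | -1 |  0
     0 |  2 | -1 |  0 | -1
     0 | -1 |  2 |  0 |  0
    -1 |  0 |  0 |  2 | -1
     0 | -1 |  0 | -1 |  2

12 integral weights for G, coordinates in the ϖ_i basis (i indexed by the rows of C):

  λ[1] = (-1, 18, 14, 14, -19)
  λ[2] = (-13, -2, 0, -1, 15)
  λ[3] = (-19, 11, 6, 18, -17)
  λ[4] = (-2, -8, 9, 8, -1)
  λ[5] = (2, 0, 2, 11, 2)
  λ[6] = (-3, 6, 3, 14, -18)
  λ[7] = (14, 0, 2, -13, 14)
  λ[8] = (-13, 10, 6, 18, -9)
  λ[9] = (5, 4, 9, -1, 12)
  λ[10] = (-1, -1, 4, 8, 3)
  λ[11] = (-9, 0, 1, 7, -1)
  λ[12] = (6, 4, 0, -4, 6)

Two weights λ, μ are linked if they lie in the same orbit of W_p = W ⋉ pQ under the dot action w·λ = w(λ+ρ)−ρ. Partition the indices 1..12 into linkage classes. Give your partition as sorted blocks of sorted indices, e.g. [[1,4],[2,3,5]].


C ↔ A_5 under row/col permutation; |W(A_5)| = 720.

W_19-reps of the 12 weights in Ā_19 (same 5-coord order as C):

  λ_1 → (0, 1, 0, 12, 3);  λ_2 → (0, 1, 0, 12, 3);  λ_3 → (0, 1, 0, 12, 3);  λ_4 → (1, 0, 3, 1, 7);  λ_5 → (0, 1, 0, 12, 3);  λ_6 → (2, 4, 6, 2, 3);  λ_7 → (0, 1, 0, 12, 3);  λ_8 → (1, 0, 3, 1, 7);  λ_9 → (0, 0, 5, 9, 4);  λ_10 → (0, 0, 5, 9, 4);  λ_11 → (8, 1, 2, 0, 0);  λ_12 → (4, 5, 1, 3, 4)

These 12 weights hit 6 W_19-dot-orbits; sizes (5, 2, 1, 2, 1, 1):

[[1, 2, 3, 5, 7], [4, 8], [6], [9, 10], [11], [12]]


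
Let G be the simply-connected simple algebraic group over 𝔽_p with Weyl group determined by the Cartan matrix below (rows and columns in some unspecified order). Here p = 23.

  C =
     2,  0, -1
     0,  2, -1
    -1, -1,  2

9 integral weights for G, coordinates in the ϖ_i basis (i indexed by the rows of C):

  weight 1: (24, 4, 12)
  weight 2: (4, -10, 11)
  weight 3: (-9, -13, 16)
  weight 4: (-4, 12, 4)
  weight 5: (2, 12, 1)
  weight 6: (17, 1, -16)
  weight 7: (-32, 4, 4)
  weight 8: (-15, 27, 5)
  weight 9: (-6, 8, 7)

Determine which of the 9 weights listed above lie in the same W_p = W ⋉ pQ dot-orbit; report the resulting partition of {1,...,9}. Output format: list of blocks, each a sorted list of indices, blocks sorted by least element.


Type A_3, rank 3, |W|=24; reorder rows/cols to standard.

W_23-reps of the 9 weights in Ā_23 (same 3-coord order as C):

    λ_1+ρ ↦ (3, 13, 2)
    λ_2+ρ ↦ (5, 9, 3)
    λ_3+ρ ↦ (5, 9, 3)
    λ_4+ρ ↦ (3, 13, 2)
    λ_5+ρ ↦ (3, 13, 2)
    λ_6+ρ ↦ (3, 13, 2)
    λ_7+ρ ↦ (3, 13, 2)
    λ_8+ρ ↦ (5, 9, 3)
    λ_9+ρ ↦ (5, 9, 3)

These 9 weights hit 2 W_23-dot-orbits; sizes (5, 4):

[[1, 4, 5, 6, 7], [2, 3, 8, 9]]


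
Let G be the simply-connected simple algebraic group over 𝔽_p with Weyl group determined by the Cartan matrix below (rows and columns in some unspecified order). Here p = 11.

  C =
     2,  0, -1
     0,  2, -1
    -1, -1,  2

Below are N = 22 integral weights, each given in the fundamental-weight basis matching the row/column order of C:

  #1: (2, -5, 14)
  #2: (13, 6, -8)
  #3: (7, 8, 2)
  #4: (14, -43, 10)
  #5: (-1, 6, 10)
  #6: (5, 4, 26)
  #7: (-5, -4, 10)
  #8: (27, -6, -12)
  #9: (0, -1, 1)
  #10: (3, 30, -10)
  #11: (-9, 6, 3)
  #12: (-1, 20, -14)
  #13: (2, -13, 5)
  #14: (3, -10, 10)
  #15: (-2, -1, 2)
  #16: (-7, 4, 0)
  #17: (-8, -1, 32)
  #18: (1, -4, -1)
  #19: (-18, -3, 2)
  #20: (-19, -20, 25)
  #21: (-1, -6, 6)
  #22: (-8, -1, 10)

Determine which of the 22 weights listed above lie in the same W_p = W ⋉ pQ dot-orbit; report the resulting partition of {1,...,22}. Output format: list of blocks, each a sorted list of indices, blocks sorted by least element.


Cartan matrix: type A_3 (|W|=24); un-permuting the 3 rows.

Folding the 22 weights λ_j+ρ into Ā_11 (reps in the given 3-coord order):

    λ_1+ρ ↦ (4, 3, 4)
    λ_2+ρ ↦ (4, 3, 4)
    λ_3+ρ ↦ (1, 0, 2)
    λ_4+ρ ↦ (0, 5, 2)
    λ_5+ρ ↦ (7, 0, 4)
    λ_6+ρ ↦ (1, 0, 5)
    λ_7+ρ ↦ (4, 3, 4)
    λ_8+ρ ↦ (1, 0, 5)
    λ_9+ρ ↦ (1, 0, 2)
    λ_10+ρ ↦ (0, 5, 2)
    λ_11+ρ ↦ (4, 3, 4)
    λ_12+ρ ↦ (1, 0, 2)
    λ_13+ρ ↦ (2, 5, 3)
    λ_14+ρ ↦ (0, 5, 2)
    λ_15+ρ ↦ (1, 0, 2)
    λ_16+ρ ↦ (1, 0, 5)
    λ_17+ρ ↦ (7, 0, 4)
    λ_18+ρ ↦ (1, 0, 2)
    λ_19+ρ ↦ (2, 5, 3)
    λ_20+ρ ↦ (4, 3, 4)
    λ_21+ρ ↦ (0, 5, 2)
    λ_22+ρ ↦ (7, 0, 4)

Partition of {1..22} into 6 W_11-dot-orbits:

[[1, 2, 7, 11, 20], [3, 9, 12, 15, 18], [4, 10, 14, 21], [5, 17, 22], [6, 8, 16], [13, 19]]


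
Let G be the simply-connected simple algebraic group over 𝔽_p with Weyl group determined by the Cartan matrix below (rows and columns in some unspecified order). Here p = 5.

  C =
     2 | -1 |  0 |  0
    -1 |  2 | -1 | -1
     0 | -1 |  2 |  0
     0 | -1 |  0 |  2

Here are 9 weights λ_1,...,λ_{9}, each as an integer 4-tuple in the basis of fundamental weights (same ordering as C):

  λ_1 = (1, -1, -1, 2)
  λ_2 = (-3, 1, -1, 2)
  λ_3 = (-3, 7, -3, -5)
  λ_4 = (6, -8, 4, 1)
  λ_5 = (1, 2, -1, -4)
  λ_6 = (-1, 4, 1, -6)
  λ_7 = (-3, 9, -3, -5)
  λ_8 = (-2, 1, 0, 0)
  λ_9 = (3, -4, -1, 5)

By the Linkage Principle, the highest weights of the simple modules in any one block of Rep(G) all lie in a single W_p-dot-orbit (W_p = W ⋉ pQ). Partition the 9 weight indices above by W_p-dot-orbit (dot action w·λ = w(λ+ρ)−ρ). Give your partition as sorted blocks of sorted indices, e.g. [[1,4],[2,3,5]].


D_4 Cartan matrix, 4 simple roots permuted; ρ=(1,1,1,1).

Ā_5 reps of the 9 weights (D_4, coords as presented):

  1: (2, 0, 0, 3);  2: (2, 0, 0, 3);  3: (1, 1, 1, 1);  4: (2, 0, 0, 3);  5: (2, 0, 0, 3);  6: (2, 0, 0, 3);  7: (1, 1, 1, 1);  8: (1, 1, 1, 1);  9: (1, 1, 1, 1)

Linkage partition of the 9 weights (2 classes, p=5):

[[1, 2, 4, 5, 6], [3, 7, 8, 9]]


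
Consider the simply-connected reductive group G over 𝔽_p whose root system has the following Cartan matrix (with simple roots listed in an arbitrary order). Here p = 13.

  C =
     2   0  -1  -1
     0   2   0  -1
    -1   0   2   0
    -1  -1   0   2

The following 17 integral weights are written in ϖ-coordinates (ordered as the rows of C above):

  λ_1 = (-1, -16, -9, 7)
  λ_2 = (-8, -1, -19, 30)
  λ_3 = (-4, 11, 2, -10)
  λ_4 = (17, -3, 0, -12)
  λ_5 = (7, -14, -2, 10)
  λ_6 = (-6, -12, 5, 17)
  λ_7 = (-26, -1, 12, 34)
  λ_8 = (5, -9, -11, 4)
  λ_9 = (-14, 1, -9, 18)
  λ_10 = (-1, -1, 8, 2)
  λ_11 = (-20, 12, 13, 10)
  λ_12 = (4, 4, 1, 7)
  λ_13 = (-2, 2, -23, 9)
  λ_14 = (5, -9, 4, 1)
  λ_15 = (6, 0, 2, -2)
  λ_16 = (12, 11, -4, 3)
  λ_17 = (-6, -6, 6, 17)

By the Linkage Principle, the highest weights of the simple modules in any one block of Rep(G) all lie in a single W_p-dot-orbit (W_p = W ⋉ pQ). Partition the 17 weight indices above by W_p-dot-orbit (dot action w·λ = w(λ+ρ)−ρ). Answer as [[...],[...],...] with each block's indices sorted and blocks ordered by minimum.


Dynkin diagram of C (from the 6 off-diagonal −1 entries): A_4.

W_13-reps of the 17 weights in Ā_13 (same 4-coord order as C):

  1: (0, 2, 5, 6)
  2: (0, 5, 5, 2)
  3: (0, 0, 9, 3)
  4: (0, 5, 5, 2)
  5: (0, 5, 5, 2)
  6: (0, 5, 5, 2)
  7: (0, 0, 9, 3)
  8: (3, 1, 3, 4)
  9: (0, 2, 5, 6)
  10: (0, 0, 9, 3)
  11: (0, 5, 5, 2)
  12: (0, 2, 5, 6)
  13: (0, 0, 9, 3)
  14: (0, 2, 5, 6)
  15: (6, 0, 3, 1)
  16: (0, 0, 9, 3)
  17: (0, 2, 5, 6)

Partition of {1..17} into 5 W_13-dot-orbits:

[[1, 9, 12, 14, 17], [2, 4, 5, 6, 11], [3, 7, 10, 13, 16], [8], [15]]


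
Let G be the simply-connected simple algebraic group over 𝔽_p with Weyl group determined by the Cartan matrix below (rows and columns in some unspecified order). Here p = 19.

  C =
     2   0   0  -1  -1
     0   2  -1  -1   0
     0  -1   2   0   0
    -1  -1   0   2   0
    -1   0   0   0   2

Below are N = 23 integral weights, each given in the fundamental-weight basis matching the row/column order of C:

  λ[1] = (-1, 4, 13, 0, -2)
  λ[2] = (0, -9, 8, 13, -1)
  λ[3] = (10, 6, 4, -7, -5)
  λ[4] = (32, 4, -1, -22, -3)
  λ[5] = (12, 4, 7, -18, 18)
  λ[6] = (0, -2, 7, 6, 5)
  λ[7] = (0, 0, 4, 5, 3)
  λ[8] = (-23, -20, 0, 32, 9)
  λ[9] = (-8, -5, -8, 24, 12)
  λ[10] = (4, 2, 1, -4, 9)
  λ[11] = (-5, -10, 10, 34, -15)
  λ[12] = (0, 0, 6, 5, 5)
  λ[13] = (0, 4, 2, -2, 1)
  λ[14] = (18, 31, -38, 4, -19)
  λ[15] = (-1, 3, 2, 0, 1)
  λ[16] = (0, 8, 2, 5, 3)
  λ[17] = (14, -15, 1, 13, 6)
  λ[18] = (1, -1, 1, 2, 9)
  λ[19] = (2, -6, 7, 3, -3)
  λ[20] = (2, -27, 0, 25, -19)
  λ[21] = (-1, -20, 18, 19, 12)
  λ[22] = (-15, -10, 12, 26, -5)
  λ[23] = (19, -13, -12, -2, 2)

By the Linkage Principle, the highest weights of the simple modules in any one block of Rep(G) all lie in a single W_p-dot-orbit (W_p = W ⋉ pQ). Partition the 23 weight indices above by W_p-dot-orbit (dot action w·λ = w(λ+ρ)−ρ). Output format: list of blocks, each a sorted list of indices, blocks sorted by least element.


Root system A_5: the 5×5 matrix C matches after relabeling.

Each λ_j+ρ reduced to Ā_19; 5-tuples below use C's row order:

  [1] (0, 5, 13, 0, 1) · [2] (1, 8, 1, 6, 0) · [3] (1, 1, 5, 6, 4) · [4] (2, 0, 2, 3, 10) · [5] (4, 1, 8, 0, 2) · [6] (1, 1, 5, 6, 4) · [7] (1, 1, 5, 6, 4) · [8] (0, 4, 3, 1, 2) · [9] (1, 1, 5, 6, 4) · [10] (2, 0, 2, 3, 10) · [11] (0, 4, 3, 1, 2) · [12] (1, 1, 5, 6, 4) · [13] (0, 4, 3, 1, 2) · [14] (0, 5, 13, 0, 1) · [15] (0, 4, 3, 1, 2) · [16] (1, 8, 1, 6, 0) · [17] (2, 0, 2, 3, 10) · [18] (2, 0, 2, 3, 10) · [19] (0, 4, 3, 1, 2) · [20] (1, 8, 1, 6, 0) · [21] (0, 5, 13, 0, 1) · [22] (4, 1, 8, 0, 2) · [23] (1, 8, 1, 6, 0)

The 23 indices split into 6 linkage classes (same alcove rep ⇔ same W_19-dot-orbit):

[[1, 14, 21], [2, 16, 20, 23], [3, 6, 7, 9, 12], [4, 10, 17, 18], [5, 22], [8, 11, 13, 15, 19]]


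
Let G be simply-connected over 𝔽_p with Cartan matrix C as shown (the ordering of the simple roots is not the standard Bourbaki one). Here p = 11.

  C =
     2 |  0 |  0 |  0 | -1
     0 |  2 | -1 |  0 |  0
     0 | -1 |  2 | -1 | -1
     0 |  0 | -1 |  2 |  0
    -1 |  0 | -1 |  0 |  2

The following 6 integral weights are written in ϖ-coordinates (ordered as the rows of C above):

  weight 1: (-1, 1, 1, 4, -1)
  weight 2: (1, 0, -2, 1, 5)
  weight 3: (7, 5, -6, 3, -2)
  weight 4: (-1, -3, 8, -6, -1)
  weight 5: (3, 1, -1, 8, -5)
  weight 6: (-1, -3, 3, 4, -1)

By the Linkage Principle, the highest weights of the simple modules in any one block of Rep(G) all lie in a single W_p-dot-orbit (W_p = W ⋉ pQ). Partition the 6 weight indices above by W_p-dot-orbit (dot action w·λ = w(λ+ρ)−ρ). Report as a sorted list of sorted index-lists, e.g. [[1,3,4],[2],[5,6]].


Cartan matrix: type D_5 (|W|=1920); un-permuting the 5 rows.

Folding the 6 weights λ_j+ρ into Ā_11 (reps in the given 5-coord order):

  [1] (0, 2, 2, 5, 0)
  [2] (2, 0, 1, 1, 1)
  [3] (2, 1, 0, 1, 3)
  [4] (0, 2, 2, 5, 0)
  [5] (0, 2, 2, 5, 0)
  [6] (0, 2, 2, 5, 0)

3 distinct reps among the 6 weights ⇒ 3 W_11-linkage classes:

[[1, 4, 5, 6], [2], [3]]


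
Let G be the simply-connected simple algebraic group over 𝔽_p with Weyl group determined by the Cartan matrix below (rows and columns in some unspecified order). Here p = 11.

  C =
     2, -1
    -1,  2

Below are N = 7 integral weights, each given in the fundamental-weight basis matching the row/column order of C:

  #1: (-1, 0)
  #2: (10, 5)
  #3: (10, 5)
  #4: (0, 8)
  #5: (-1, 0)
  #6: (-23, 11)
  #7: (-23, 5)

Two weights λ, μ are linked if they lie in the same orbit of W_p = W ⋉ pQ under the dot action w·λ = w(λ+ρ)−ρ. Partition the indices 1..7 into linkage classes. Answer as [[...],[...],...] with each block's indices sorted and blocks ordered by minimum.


Cartan matrix: type A_2 (|W|=6); un-permuting the 2 rows.

Each λ_j+ρ reduced to Ā_11; 2-tuples below use C's row order:

    λ_1 → (0, 1)
    λ_2 → (5, 0)
    λ_3 → (5, 0)
    λ_4 → (1, 9)
    λ_5 → (0, 1)
    λ_6 → (0, 1)
    λ_7 → (5, 0)

3 distinct reps among the 7 weights ⇒ 3 W_11-linkage classes:

[[1, 5, 6], [2, 3, 7], [4]]


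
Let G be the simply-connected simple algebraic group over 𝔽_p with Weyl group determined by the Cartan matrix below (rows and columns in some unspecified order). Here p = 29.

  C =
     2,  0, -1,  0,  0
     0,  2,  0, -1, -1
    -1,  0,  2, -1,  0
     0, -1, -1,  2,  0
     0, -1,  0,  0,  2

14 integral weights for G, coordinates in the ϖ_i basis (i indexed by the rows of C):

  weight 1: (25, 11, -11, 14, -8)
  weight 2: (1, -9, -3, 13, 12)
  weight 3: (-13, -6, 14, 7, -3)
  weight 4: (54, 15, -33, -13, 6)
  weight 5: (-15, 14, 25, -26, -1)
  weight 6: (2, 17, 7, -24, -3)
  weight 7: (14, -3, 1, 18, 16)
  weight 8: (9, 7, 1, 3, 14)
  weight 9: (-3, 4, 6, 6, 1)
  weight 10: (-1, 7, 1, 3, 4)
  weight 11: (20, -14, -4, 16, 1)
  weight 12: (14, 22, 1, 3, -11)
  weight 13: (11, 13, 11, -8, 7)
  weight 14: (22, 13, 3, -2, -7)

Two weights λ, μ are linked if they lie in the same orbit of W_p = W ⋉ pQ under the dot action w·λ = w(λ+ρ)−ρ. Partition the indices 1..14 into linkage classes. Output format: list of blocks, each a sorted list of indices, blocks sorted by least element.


Type A_5, rank 5, |W|=720; reorder rows/cols to standard.

W_29-reps of the 14 weights in Ā_29 (same 5-coord order as C):

  1: (2, 2, 10, 3, 5) · 2: (0, 8, 2, 4, 5) · 3: (12, 2, 3, 1, 5) · 4: (12, 2, 3, 1, 5) · 5: (1, 0, 13, 2, 10) · 6: (12, 2, 3, 1, 5) · 7: (2, 5, 5, 7, 2) · 8: (0, 8, 2, 4, 5) · 9: (2, 5, 5, 7, 2) · 10: (0, 8, 2, 4, 5) · 11: (12, 2, 3, 1, 5) · 12: (0, 8, 2, 4, 5) · 13: (2, 5, 5, 7, 2) · 14: (12, 2, 3, 1, 5)

The 14 indices split into 5 linkage classes (same alcove rep ⇔ same W_29-dot-orbit):

[[1], [2, 8, 10, 12], [3, 4, 6, 11, 14], [5], [7, 9, 13]]


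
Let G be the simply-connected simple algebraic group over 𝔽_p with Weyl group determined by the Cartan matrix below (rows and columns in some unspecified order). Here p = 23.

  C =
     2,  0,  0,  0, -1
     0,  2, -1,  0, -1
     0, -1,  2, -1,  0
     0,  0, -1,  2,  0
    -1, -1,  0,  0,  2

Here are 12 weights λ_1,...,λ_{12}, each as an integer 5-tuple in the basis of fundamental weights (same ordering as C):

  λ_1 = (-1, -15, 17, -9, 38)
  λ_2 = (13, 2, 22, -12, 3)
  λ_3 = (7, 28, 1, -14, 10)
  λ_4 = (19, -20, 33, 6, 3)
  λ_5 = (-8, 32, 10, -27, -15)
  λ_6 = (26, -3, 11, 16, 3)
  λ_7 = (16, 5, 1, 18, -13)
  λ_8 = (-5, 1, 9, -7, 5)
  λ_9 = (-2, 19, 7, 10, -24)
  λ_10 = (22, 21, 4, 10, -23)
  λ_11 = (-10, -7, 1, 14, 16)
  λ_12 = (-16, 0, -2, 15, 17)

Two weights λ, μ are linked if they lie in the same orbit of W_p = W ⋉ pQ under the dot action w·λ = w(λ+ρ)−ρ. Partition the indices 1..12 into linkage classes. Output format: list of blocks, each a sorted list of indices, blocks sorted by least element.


Root system A_5: the 5×5 matrix C matches after relabeling.

W_23-reps of the 12 weights in Ā_23 (same 5-coord order as C):

    λ_1+ρ ↦ (4, 0, 2, 10, 3)
    λ_2+ρ ↦ (4, 0, 2, 10, 3)
    λ_3+ρ ↦ (4, 2, 4, 6, 2)
    λ_4+ρ ↦ (4, 0, 1, 4, 3)
    λ_5+ρ ↦ (4, 0, 2, 10, 3)
    λ_6+ρ ↦ (4, 2, 4, 6, 2)
    λ_7+ρ ↦ (4, 2, 4, 6, 2)
    λ_8+ρ ↦ (4, 2, 4, 6, 2)
    λ_9+ρ ↦ (4, 0, 1, 4, 3)
    λ_10+ρ ↦ (11, 0, 0, 1, 7)
    λ_11+ρ ↦ (4, 2, 4, 6, 2)
    λ_12+ρ ↦ (4, 0, 1, 4, 3)

Linkage partition of the 12 weights (4 classes, p=23):

[[1, 2, 5], [3, 6, 7, 8, 11], [4, 9, 12], [10]]


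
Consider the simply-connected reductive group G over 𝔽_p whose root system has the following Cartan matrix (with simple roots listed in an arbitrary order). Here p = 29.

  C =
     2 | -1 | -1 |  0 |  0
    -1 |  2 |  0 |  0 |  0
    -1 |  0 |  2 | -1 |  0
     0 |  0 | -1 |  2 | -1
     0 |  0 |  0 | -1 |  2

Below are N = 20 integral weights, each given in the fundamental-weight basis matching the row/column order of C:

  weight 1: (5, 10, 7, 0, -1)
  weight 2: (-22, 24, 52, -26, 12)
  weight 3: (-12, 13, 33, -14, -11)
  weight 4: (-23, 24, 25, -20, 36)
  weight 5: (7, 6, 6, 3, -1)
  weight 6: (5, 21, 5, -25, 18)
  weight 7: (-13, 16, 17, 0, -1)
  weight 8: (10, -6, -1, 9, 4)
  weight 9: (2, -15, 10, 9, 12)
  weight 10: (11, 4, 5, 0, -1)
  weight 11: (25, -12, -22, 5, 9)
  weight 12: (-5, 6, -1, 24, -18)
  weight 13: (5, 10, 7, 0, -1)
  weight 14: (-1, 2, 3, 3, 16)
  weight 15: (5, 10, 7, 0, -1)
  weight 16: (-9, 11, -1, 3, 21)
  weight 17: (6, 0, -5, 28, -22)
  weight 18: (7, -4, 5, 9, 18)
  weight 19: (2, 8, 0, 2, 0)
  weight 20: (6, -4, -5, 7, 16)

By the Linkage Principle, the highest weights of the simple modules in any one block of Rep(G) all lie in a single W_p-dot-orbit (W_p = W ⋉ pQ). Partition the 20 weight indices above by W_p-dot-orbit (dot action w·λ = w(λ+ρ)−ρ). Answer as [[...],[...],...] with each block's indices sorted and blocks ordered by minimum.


A_5 Cartan matrix, 5 simple roots permuted; ρ=(1,1,1,1,1).

Each λ_j+ρ reduced to Ā_29; 5-tuples below use C's row order:

    1: (6, 11, 8, 1, 0)
    2: (3, 9, 1, 3, 1)
    3: (6, 5, 0, 10, 5)
    4: (8, 7, 7, 4, 0)
    5: (8, 7, 7, 4, 0)
    6: (12, 5, 6, 1, 0)
    7: (12, 5, 6, 1, 0)
    8: (6, 5, 0, 10, 5)
    9: (6, 5, 0, 10, 5)
    10: (12, 5, 6, 1, 0)
    11: (6, 5, 0, 10, 5)
    12: (0, 3, 4, 4, 17)
    13: (6, 11, 8, 1, 0)
    14: (0, 3, 4, 4, 17)
    15: (6, 11, 8, 1, 0)
    16: (0, 3, 4, 4, 17)
    17: (0, 3, 4, 4, 17)
    18: (6, 5, 0, 10, 5)
    19: (3, 9, 1, 3, 1)
    20: (0, 3, 4, 4, 17)

Grouping the 20 weights by Ā_29-representative: 6 linkage classes.

[[1, 13, 15], [2, 19], [3, 8, 9, 11, 18], [4, 5], [6, 7, 10], [12, 14, 16, 17, 20]]


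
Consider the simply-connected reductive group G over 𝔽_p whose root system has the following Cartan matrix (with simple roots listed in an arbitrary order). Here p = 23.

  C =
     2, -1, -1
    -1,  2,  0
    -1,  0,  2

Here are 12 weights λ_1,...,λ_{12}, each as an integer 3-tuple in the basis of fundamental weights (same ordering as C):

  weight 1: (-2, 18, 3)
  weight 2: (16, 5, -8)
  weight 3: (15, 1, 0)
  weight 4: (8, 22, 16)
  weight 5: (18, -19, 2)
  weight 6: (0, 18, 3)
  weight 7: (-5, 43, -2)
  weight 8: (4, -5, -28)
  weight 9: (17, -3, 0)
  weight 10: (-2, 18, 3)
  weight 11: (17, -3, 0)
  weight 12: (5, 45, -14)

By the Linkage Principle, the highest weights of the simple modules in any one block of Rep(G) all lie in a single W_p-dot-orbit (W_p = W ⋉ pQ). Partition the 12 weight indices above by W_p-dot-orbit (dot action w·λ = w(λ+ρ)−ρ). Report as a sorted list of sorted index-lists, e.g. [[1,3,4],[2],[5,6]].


Root system A_3: the 3×3 matrix C matches after relabeling.

Alcove-folded reps (p=23, 12 weights, presented ϖ-order):

  λ_1+ρ ↦ (1, 18, 3) · λ_2+ρ ↦ (10, 6, 7) · λ_3+ρ ↦ (16, 2, 1) · λ_4+ρ ↦ (3, 0, 6) · λ_5+ρ ↦ (1, 18, 3) · λ_6+ρ ↦ (1, 18, 3) · λ_7+ρ ↦ (16, 2, 1) · λ_8+ρ ↦ (1, 18, 3) · λ_9+ρ ↦ (16, 2, 1) · λ_10+ρ ↦ (1, 18, 3) · λ_11+ρ ↦ (16, 2, 1) · λ_12+ρ ↦ (10, 6, 7)

These 12 weights hit 4 W_23-dot-orbits; sizes (5, 2, 4, 1):

[[1, 5, 6, 8, 10], [2, 12], [3, 7, 9, 11], [4]]


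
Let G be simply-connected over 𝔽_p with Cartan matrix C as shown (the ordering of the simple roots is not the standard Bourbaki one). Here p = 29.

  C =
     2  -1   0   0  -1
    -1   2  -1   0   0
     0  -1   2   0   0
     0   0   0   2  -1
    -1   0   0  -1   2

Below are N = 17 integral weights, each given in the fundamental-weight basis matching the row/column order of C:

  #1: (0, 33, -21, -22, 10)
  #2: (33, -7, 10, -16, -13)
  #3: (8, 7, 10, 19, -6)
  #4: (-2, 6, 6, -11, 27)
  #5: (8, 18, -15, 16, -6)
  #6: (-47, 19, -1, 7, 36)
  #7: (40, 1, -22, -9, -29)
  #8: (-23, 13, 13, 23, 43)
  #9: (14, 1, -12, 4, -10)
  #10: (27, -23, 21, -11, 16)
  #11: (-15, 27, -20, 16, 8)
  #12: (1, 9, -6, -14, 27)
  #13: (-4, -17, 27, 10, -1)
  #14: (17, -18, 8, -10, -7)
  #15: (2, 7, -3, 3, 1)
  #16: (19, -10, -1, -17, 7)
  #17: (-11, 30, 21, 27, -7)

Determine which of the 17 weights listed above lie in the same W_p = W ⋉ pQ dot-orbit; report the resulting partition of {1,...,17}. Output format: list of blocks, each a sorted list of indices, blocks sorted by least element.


Root system A_5: the 5×5 matrix C matches after relabeling.

Each λ_j+ρ reduced to Ā_29; 5-tuples below use C's row order:

    λ_1+ρ ↦ (4, 5, 3, 1, 5)
    λ_2+ρ ↦ (1, 1, 5, 2, 15)
    λ_3+ρ ↦ (4, 5, 3, 1, 5)
    λ_4+ρ ↦ (1, 1, 5, 2, 15)
    λ_5+ρ ↦ (4, 5, 3, 1, 5)
    λ_6+ρ ↦ (3, 0, 9, 8, 8)
    λ_7+ρ ↦ (1, 7, 5, 8, 6)
    λ_8+ρ ↦ (1, 7, 5, 8, 6)
    λ_9+ρ ↦ (3, 6, 2, 4, 2)
    λ_10+ρ ↦ (6, 6, 10, 0, 1)
    λ_11+ρ ↦ (4, 5, 3, 1, 5)
    λ_12+ρ ↦ (1, 1, 5, 2, 15)
    λ_13+ρ ↦ (3, 0, 9, 8, 8)
    λ_14+ρ ↦ (4, 5, 3, 1, 5)
    λ_15+ρ ↦ (3, 6, 2, 4, 2)
    λ_16+ρ ↦ (3, 0, 9, 8, 8)
    λ_17+ρ ↦ (1, 7, 5, 8, 6)

Linkage partition of the 17 weights (6 classes, p=29):

[[1, 3, 5, 11, 14], [2, 4, 12], [6, 13, 16], [7, 8, 17], [9, 15], [10]]


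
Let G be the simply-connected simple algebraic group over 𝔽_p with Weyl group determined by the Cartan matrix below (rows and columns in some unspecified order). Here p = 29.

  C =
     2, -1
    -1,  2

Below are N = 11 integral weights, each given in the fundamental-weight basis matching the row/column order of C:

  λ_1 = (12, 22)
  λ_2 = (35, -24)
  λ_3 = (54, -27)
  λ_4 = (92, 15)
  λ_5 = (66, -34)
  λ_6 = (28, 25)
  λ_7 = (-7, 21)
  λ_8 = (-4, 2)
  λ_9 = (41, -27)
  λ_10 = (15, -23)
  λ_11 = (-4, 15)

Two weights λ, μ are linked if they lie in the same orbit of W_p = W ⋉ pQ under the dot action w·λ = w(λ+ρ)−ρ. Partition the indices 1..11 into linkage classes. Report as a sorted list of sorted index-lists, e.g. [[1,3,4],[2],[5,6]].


Type A_2, rank 2, |W|=6; reorder rows/cols to standard.

Each λ_j+ρ reduced to Ā_29; 2-tuples below use C's row order:

  1: (6, 16) · 2: (6, 16) · 3: (3, 0) · 4: (6, 16) · 5: (5, 4) · 6: (3, 0) · 7: (6, 16) · 8: (3, 0) · 9: (3, 13) · 10: (6, 16) · 11: (3, 13)

Grouping the 11 weights by Ā_29-representative: 4 linkage classes.

[[1, 2, 4, 7, 10], [3, 6, 8], [5], [9, 11]]


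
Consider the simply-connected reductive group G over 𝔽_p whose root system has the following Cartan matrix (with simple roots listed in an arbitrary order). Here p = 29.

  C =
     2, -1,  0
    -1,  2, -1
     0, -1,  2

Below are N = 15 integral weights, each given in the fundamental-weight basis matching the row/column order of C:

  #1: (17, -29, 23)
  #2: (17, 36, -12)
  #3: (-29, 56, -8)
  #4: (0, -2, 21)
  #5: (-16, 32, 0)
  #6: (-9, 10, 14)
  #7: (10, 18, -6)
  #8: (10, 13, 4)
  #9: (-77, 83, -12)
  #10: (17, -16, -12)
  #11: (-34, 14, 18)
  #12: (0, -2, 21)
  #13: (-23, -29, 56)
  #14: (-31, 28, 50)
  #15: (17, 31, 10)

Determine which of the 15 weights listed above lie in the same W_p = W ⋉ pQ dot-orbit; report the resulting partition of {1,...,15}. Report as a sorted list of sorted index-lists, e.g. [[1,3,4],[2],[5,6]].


Dynkin diagram of C (from the 4 off-diagonal −1 entries): A_3.

Alcove-folded reps (p=29, 15 weights, presented ϖ-order):

    1: (10, 14, 4)
    2: (8, 3, 15)
    3: (0, 1, 21)
    4: (0, 1, 21)
    5: (10, 14, 4)
    6: (8, 3, 15)
    7: (10, 14, 4)
    8: (10, 14, 4)
    9: (8, 3, 15)
    10: (8, 3, 15)
    11: (10, 14, 4)
    12: (0, 1, 21)
    13: (0, 1, 21)
    14: (0, 1, 21)
    15: (8, 3, 15)

Partition of {1..15} into 3 W_29-dot-orbits:

[[1, 5, 7, 8, 11], [2, 6, 9, 10, 15], [3, 4, 12, 13, 14]]


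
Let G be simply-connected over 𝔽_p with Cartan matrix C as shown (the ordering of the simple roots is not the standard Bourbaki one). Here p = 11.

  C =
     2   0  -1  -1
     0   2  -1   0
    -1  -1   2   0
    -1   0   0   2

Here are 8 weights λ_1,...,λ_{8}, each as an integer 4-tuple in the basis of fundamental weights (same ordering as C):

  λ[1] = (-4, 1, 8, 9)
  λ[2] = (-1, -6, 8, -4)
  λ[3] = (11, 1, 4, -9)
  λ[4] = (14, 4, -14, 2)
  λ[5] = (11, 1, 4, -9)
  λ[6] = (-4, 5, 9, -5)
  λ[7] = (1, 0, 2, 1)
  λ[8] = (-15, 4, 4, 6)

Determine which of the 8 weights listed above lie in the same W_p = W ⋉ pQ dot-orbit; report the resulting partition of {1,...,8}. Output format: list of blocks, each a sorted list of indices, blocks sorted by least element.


A_4 Cartan matrix, 4 simple roots permuted; ρ=(1,1,1,1).

Each λ_j+ρ reduced to Ā_11; 4-tuples below use C's row order:

    [1] (3, 5, 1, 0)
    [2] (3, 5, 1, 0)
    [3] (3, 5, 1, 0)
    [4] (2, 1, 3, 2)
    [5] (3, 5, 1, 0)
    [6] (2, 1, 3, 2)
    [7] (2, 1, 3, 2)
    [8] (2, 1, 3, 2)

These 8 weights hit 2 W_11-dot-orbits; sizes (4, 4):

[[1, 2, 3, 5], [4, 6, 7, 8]]


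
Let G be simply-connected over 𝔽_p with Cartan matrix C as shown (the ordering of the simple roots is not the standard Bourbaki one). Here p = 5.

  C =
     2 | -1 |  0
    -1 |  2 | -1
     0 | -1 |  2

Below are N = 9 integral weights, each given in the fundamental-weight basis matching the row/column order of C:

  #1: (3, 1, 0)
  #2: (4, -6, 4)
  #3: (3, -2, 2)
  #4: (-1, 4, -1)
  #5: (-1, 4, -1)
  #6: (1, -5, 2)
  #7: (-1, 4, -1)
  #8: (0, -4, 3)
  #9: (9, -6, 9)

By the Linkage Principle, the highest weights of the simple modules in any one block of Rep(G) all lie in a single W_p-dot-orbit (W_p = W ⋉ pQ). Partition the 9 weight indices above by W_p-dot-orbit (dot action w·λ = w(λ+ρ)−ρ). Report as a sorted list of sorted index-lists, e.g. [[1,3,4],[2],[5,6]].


A_3 Cartan matrix, 3 simple roots permuted; ρ=(1,1,1).

Each λ_j+ρ reduced to Ā_5; 3-tuples below use C's row order:

  [1] (2, 1, 1);  [2] (0, 5, 0);  [3] (2, 1, 1);  [4] (0, 5, 0);  [5] (0, 5, 0);  [6] (2, 1, 1);  [7] (0, 5, 0);  [8] (2, 1, 1);  [9] (0, 5, 0)

Grouping the 9 weights by Ā_5-representative: 2 linkage classes.

[[1, 3, 6, 8], [2, 4, 5, 7, 9]]
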